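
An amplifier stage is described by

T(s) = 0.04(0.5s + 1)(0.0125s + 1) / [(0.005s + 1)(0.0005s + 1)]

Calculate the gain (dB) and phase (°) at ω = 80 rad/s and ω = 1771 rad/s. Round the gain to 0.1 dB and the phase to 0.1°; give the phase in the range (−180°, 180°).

ω = 80: 6.4 dB, 109.5°; ω = 1771: 36.4 dB, 52.3°

At ω = 80 rad/s:
zero (1 + j80·0.5) = 1 + j40 → |·| ≈ 40.012, ∠ ≈ 88.57°
zero (1 + j80·0.0125) = 1 + j1 → |·| ≈ 1.4142, ∠ ≈ 45.00°
pole (1 + j80·0.005) = 1 + j0.4 → |·| ≈ 1.077, ∠ ≈ 21.80°
pole (1 + j80·0.0005) = 1 + j0.04 → |·| ≈ 1.0008, ∠ ≈ 2.29°
|T| = 0.04 · 40.012 · 1.4142 / (1.077 · 1.0008) ≈ 2.0999
Gain = 20 log₁₀(2.0999) ≈ 6.44 dB
∠T = (88.57° + 45.00°) − (21.80° + 2.29°) = 109.48°

At ω = 1771 rad/s:
zero (1 + j1771·0.5) = 1 + j885.5 → |·| ≈ 885.5, ∠ ≈ 89.94°
zero (1 + j1771·0.0125) = 1 + j22.1375 → |·| ≈ 22.16, ∠ ≈ 87.41°
pole (1 + j1771·0.005) = 1 + j8.855 → |·| ≈ 8.9113, ∠ ≈ 83.56°
pole (1 + j1771·0.0005) = 1 + j0.8855 → |·| ≈ 1.3357, ∠ ≈ 41.52°
|T| = 0.04 · 885.5 · 22.16 / (8.9113 · 1.3357) ≈ 65.943
Gain = 20 log₁₀(65.943) ≈ 36.38 dB
∠T = (89.94° + 87.41°) − (83.56° + 41.52°) = 52.27°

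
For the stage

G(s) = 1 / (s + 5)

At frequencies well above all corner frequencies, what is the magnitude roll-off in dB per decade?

-20 dB/decade

Each pole contributes −20 dB/decade at high frequency; each zero contributes +20 dB/decade.
Net: 0 zero(s) − 1 pole(s) → -20 dB/decade.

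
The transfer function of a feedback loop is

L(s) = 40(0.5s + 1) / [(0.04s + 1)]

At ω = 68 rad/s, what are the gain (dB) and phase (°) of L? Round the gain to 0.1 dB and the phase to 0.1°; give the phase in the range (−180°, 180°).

At ω = 68 rad/s:
zero (1 + j68·0.5) = 1 + j34 → |·| ≈ 34.015, ∠ ≈ 88.32°
pole (1 + j68·0.04) = 1 + j2.72 → |·| ≈ 2.898, ∠ ≈ 69.81°
|L| = 40 · 34.015 / (2.898) ≈ 469.5
Gain = 20 log₁₀(469.5) ≈ 53.43 dB
∠L = (88.32°) − (69.81°) = 18.51°

53.4 dB, 18.5°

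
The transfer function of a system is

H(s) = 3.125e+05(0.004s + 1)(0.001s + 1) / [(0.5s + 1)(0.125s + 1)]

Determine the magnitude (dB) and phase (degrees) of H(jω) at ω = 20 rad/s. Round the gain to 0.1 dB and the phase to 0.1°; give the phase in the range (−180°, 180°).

At ω = 20 rad/s:
zero (1 + j20·0.004) = 1 + j0.08 → |·| ≈ 1.0032, ∠ ≈ 4.57°
zero (1 + j20·0.001) = 1 + j0.02 → |·| ≈ 1.0002, ∠ ≈ 1.15°
pole (1 + j20·0.5) = 1 + j10 → |·| ≈ 10.05, ∠ ≈ 84.29°
pole (1 + j20·0.125) = 1 + j2.5 → |·| ≈ 2.6926, ∠ ≈ 68.20°
|H| = 3.125e+05 · 1.0032 · 1.0002 / (10.05 · 2.6926) ≈ 11587
Gain = 20 log₁₀(11587) ≈ 81.28 dB
∠H = (4.57° + 1.15°) − (84.29° + 68.20°) = -146.77°

81.3 dB, -146.8°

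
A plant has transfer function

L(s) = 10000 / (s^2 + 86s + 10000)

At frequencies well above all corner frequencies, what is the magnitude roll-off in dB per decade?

Each pole contributes −20 dB/decade at high frequency; each zero contributes +20 dB/decade.
Net: 0 zero(s) − 2 pole(s) → -40 dB/decade.

-40 dB/decade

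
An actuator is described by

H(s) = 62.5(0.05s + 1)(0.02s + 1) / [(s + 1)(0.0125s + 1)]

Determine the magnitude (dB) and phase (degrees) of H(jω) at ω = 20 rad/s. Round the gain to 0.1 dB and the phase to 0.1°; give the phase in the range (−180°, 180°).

At ω = 20 rad/s:
zero (1 + j20·0.05) = 1 + j1 → |·| ≈ 1.4142, ∠ ≈ 45.00°
zero (1 + j20·0.02) = 1 + j0.4 → |·| ≈ 1.077, ∠ ≈ 21.80°
pole (1 + j20·1) = 1 + j20 → |·| ≈ 20.025, ∠ ≈ 87.14°
pole (1 + j20·0.0125) = 1 + j0.25 → |·| ≈ 1.0308, ∠ ≈ 14.04°
|H| = 62.5 · 1.4142 · 1.077 / (20.025 · 1.0308) ≈ 4.6117
Gain = 20 log₁₀(4.6117) ≈ 13.28 dB
∠H = (45.00° + 21.80°) − (87.14° + 14.04°) = -34.38°

13.3 dB, -34.4°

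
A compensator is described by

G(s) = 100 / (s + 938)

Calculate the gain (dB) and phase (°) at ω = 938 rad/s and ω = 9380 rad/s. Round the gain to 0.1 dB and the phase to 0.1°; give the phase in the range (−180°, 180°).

Substitute s = j938:
Numerator: 100 = 100 + j0
Denominator: (j938) + 938 = 938 + j938
|N| = √(100² + 0²) ≈ 100, ∠N ≈ 0.00°
|D| = √(938² + 938²) ≈ 1326.5, ∠D ≈ 45.00°
|G| = 100 / 1326.5 ≈ 0.075386
Gain = 20 log₁₀(0.075386) ≈ -22.45 dB
∠G = 0.00° − 45.00° = -45.00°

Substitute s = j9380:
Numerator: 100 = 100 + j0
Denominator: (j9380) + 938 = 938 + j9380
|N| = √(100² + 0²) ≈ 100, ∠N ≈ 0.00°
|D| = √(938² + 9380²) ≈ 9426.8, ∠D ≈ 84.29°
|G| = 100 / 9426.8 ≈ 0.010608
Gain = 20 log₁₀(0.010608) ≈ -39.49 dB
∠G = 0.00° − 84.29° = -84.29°

ω = 938: -22.5 dB, -45.0°; ω = 9380: -39.5 dB, -84.3°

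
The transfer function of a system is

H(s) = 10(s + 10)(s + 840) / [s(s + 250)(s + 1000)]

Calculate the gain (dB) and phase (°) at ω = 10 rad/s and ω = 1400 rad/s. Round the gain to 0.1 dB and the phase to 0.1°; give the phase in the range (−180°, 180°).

ω = 10: -26.5 dB, -47.2°; ω = 1400: -43.5 dB, -75.7°

At s = jω = j10:
zero (s+10): 10 + j10 → |·| = √(10²+10²) = √200 ≈ 14.142, ∠ = arctan(10/10) ≈ 45.00°
zero (s+840): 840 + j10 → |·| = √(840²+10²) = √705700 ≈ 840.06, ∠ = arctan(10/840) ≈ 0.68°
pole (s+250): 250 + j10 → |·| = √(250²+10²) = √62600 ≈ 250.2, ∠ = arctan(10/250) ≈ 2.29°
pole (s+1000): 1000 + j10 → |·| = √(1000²+10²) = √1000100 ≈ 1000, ∠ = arctan(10/1000) ≈ 0.57°
pole at origin: |s| = 10, ∠ = 90.00° (in denominator)
|H| = 10 · 11880 / 2.502e+06 ≈ 0.047482
Gain = 20 log₁₀(0.047482) ≈ -26.47 dB
∠H = 45.68° − 92.86° = -47.18°

At s = jω = j1400:
zero (s+10): 10 + j1400 → |·| = √(10²+1400²) = √1960100 ≈ 1400, ∠ = arctan(1400/10) ≈ 89.59°
zero (s+840): 840 + j1400 → |·| = √(840²+1400²) = √2665600 ≈ 1632.7, ∠ = arctan(1400/840) ≈ 59.04°
pole (s+250): 250 + j1400 → |·| = √(250²+1400²) = √2022500 ≈ 1422.1, ∠ = arctan(1400/250) ≈ 79.88°
pole (s+1000): 1000 + j1400 → |·| = √(1000²+1400²) = √2960000 ≈ 1720.5, ∠ = arctan(1400/1000) ≈ 54.46°
pole at origin: |s| = 1400, ∠ = 90.00° (in denominator)
|H| = 10 · 2.2858e+06 / 3.4254e+09 ≈ 0.0066731
Gain = 20 log₁₀(0.0066731) ≈ -43.51 dB
∠H = 148.63° − 224.34° = -75.71°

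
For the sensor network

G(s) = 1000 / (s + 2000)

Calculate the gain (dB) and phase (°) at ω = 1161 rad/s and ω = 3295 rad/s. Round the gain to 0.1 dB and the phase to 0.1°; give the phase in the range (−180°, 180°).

Substitute s = j1161:
Numerator: 1000 = 1000 + j0
Denominator: (j1161) + 2000 = 2000 + j1161
|N| = √(1000² + 0²) ≈ 1000, ∠N ≈ 0.00°
|D| = √(2000² + 1161²) ≈ 2312.6, ∠D ≈ 30.14°
|G| = 1000 / 2312.6 ≈ 0.43241
Gain = 20 log₁₀(0.43241) ≈ -7.28 dB
∠G = 0.00° − 30.14° = -30.14°

Substitute s = j3295:
Numerator: 1000 = 1000 + j0
Denominator: (j3295) + 2000 = 2000 + j3295
|N| = √(1000² + 0²) ≈ 1000, ∠N ≈ 0.00°
|D| = √(2000² + 3295²) ≈ 3854.5, ∠D ≈ 58.74°
|G| = 1000 / 3854.5 ≈ 0.25944
Gain = 20 log₁₀(0.25944) ≈ -11.72 dB
∠G = 0.00° − 58.74° = -58.74°

ω = 1161: -7.3 dB, -30.1°; ω = 3295: -11.7 dB, -58.7°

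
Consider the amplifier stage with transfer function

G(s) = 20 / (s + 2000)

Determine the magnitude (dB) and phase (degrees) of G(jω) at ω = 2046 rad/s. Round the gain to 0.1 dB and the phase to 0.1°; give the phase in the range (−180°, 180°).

Substitute s = j2046:
Numerator: 20 = 20 + j0
Denominator: (j2046) + 2000 = 2000 + j2046
|N| = √(20² + 0²) ≈ 20, ∠N ≈ 0.00°
|D| = √(2000² + 2046²) ≈ 2861.1, ∠D ≈ 45.65°
|G| = 20 / 2861.1 ≈ 0.0069903
Gain = 20 log₁₀(0.0069903) ≈ -43.11 dB
∠G = 0.00° − 45.65° = -45.65°

-43.1 dB, -45.7°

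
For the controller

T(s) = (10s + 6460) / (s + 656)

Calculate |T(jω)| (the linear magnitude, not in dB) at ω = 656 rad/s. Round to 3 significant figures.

Substitute s = j656:
Numerator: 10(j656) + 6460 = 6460 + j6560
Denominator: (j656) + 656 = 656 + j656
|N| = √(6460² + 6560²) ≈ 9206.8, ∠N ≈ 45.44°
|D| = √(656² + 656²) ≈ 927.72, ∠D ≈ 45.00°
|T| = 9206.8 / 927.72 ≈ 9.9241

9.92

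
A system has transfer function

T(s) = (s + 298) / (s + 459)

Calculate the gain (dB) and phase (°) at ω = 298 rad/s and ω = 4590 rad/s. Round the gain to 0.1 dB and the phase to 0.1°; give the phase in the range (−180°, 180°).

ω = 298: -2.3 dB, 12.0°; ω = 4590: -0.0 dB, 2.0°

At s = jω = j298:
zero (s+298): 298 + j298 → |·| = √(298²+298²) = √177608 ≈ 421.44, ∠ = arctan(298/298) ≈ 45.00°
pole (s+459): 459 + j298 → |·| = √(459²+298²) = √299485 ≈ 547.25, ∠ = arctan(298/459) ≈ 32.99°
|T| = 1 · 421.44 / 547.25 ≈ 0.77011
Gain = 20 log₁₀(0.77011) ≈ -2.27 dB
∠T = 45.00° − 32.99° = 12.01°

At s = jω = j4590:
zero (s+298): 298 + j4590 → |·| = √(298²+4590²) = √21156904 ≈ 4599.7, ∠ = arctan(4590/298) ≈ 86.29°
pole (s+459): 459 + j4590 → |·| = √(459²+4590²) = √21278781 ≈ 4612.9, ∠ = arctan(4590/459) ≈ 84.29°
|T| = 1 · 4599.7 / 4612.9 ≈ 0.99714
Gain = 20 log₁₀(0.99714) ≈ -0.02 dB
∠T = 86.29° − 84.29° = 2.00°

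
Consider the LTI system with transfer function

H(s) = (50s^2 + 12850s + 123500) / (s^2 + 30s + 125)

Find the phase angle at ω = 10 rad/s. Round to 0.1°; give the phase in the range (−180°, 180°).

Substitute s = j10:
Numerator: 50(j10)^2 + 12850(j10) + 123500 = 118500 + j128500
Denominator: (j10)^2 + 30(j10) + 125 = 25 + j300
|N| = √(118500² + 128500²) ≈ 1.748e+05, ∠N ≈ 47.32°
|D| = √(25² + 300²) ≈ 301.04, ∠D ≈ 85.24°
∠H = 47.32° − 85.24° = -37.92°

-37.9°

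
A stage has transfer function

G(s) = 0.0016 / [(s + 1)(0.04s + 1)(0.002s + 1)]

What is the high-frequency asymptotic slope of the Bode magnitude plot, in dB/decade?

-60 dB/decade

Each pole contributes −20 dB/decade at high frequency; each zero contributes +20 dB/decade.
Net: 0 zero(s) − 3 pole(s) → -60 dB/decade.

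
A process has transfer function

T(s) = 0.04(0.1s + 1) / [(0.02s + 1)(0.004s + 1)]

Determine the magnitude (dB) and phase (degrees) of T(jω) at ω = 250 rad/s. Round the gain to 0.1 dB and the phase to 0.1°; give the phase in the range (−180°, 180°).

-17.2 dB, -36.0°

At ω = 250 rad/s:
zero (1 + j250·0.1) = 1 + j25 → |·| ≈ 25.02, ∠ ≈ 87.71°
pole (1 + j250·0.02) = 1 + j5 → |·| ≈ 5.099, ∠ ≈ 78.69°
pole (1 + j250·0.004) = 1 + j1 → |·| ≈ 1.4142, ∠ ≈ 45.00°
|T| = 0.04 · 25.02 / (5.099 · 1.4142) ≈ 0.13879
Gain = 20 log₁₀(0.13879) ≈ -17.15 dB
∠T = (87.71°) − (78.69° + 45.00°) = -35.98°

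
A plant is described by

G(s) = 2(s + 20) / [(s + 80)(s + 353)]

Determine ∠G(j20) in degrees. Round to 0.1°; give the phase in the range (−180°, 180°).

At s = jω = j20:
zero (s+20): 20 + j20 → |·| = √(20²+20²) = √800 ≈ 28.284, ∠ = arctan(20/20) ≈ 45.00°
pole (s+80): 80 + j20 → |·| = √(80²+20²) = √6800 ≈ 82.462, ∠ = arctan(20/80) ≈ 14.04°
pole (s+353): 353 + j20 → |·| = √(353²+20²) = √125009 ≈ 353.57, ∠ = arctan(20/353) ≈ 3.24°
∠G = 45.00° − 17.28° = 27.72°

27.7°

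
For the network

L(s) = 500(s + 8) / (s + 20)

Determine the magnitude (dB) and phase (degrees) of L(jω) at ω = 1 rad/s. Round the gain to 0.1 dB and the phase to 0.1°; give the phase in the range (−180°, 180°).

46.1 dB, 4.3°

At s = jω = j1:
zero (s+8): 8 + j1 → |·| = √(8²+1²) = √65 ≈ 8.0623, ∠ = arctan(1/8) ≈ 7.13°
pole (s+20): 20 + j1 → |·| = √(20²+1²) = √401 ≈ 20.025, ∠ = arctan(1/20) ≈ 2.86°
|L| = 500 · 8.0623 / 20.025 ≈ 201.31
Gain = 20 log₁₀(201.31) ≈ 46.08 dB
∠L = 7.13° − 2.86° = 4.27°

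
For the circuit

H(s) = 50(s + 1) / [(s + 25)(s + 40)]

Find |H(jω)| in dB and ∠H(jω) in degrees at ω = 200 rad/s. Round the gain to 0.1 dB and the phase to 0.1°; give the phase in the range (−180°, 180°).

At s = jω = j200:
zero (s+1): 1 + j200 → |·| = √(1²+200²) = √40001 ≈ 200, ∠ = arctan(200/1) ≈ 89.71°
pole (s+25): 25 + j200 → |·| = √(25²+200²) = √40625 ≈ 201.56, ∠ = arctan(200/25) ≈ 82.87°
pole (s+40): 40 + j200 → |·| = √(40²+200²) = √41600 ≈ 203.96, ∠ = arctan(200/40) ≈ 78.69°
|H| = 50 · 200 / 41110 ≈ 0.24325
Gain = 20 log₁₀(0.24325) ≈ -12.28 dB
∠H = 89.71° − 161.56° = -71.85°

-12.3 dB, -71.9°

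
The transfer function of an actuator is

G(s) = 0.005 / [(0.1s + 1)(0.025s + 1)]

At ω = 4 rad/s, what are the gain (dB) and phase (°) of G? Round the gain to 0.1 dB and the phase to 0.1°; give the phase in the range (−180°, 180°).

At ω = 4 rad/s:
pole (1 + j4·0.1) = 1 + j0.4 → |·| ≈ 1.077, ∠ ≈ 21.80°
pole (1 + j4·0.025) = 1 + j0.1 → |·| ≈ 1.005, ∠ ≈ 5.71°
|G| = 0.005 · 1 / (1.077 · 1.005) ≈ 0.0046194
Gain = 20 log₁₀(0.0046194) ≈ -46.71 dB
∠G = (0°) − (21.80° + 5.71°) = -27.51°

-46.7 dB, -27.5°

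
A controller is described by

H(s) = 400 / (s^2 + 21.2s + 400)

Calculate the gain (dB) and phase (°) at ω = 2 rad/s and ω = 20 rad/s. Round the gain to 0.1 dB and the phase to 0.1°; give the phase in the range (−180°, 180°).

At s = jω = j2:
quadratic: (j2)² + 21.2·j2 + 400 = 396 + j42.4 → |·| ≈ 398.26, ∠ ≈ 6.11°
|H| = 400 / 398.26 ≈ 1.0044
Gain = 20 log₁₀(1.0044) ≈ 0.04 dB
∠H = 0.00° − 6.11° = -6.11°

At s = jω = j20:
quadratic: (j20)² + 21.2·j20 + 400 = 0 + j424 → |·| ≈ 424, ∠ ≈ 90.00°
|H| = 400 / 424 ≈ 0.9434
Gain = 20 log₁₀(0.9434) ≈ -0.51 dB
∠H = 0.00° − 90.00° = -90.00°

ω = 2: 0.0 dB, -6.1°; ω = 20: -0.5 dB, -90.0°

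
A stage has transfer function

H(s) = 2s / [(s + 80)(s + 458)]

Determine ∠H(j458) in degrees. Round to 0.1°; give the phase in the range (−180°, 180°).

At s = jω = j458:
zero at origin: s = j458 → |·| = 458, ∠ = 90.00°
pole (s+80): 80 + j458 → |·| = √(80²+458²) = √216164 ≈ 464.93, ∠ = arctan(458/80) ≈ 80.09°
pole (s+458): 458 + j458 → |·| = √(458²+458²) = √419528 ≈ 647.71, ∠ = arctan(458/458) ≈ 45.00°
∠H = 90.00° − 125.09° = -35.09°

-35.1°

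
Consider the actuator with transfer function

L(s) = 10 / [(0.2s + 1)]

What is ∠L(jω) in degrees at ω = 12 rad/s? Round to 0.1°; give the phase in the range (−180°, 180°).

-67.4°

At ω = 12 rad/s:
pole (1 + j12·0.2) = 1 + j2.4 → |·| ≈ 2.6, ∠ ≈ 67.38°
∠L = (0°) − (67.38°) = -67.38°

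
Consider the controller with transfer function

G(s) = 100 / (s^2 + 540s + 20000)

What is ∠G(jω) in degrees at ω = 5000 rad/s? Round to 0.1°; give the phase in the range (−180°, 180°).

-173.8°

Substitute s = j5000:
Numerator: 100 = 100 + j0
Denominator: (j5000)^2 + 540(j5000) + 20000 = -24980000 + j2700000
|N| = √(100² + 0²) ≈ 100, ∠N ≈ 0.00°
|D| = √(24980000² + 2700000²) ≈ 2.5125e+07, ∠D ≈ 173.83°
∠G = 0.00° − 173.83° = -173.83°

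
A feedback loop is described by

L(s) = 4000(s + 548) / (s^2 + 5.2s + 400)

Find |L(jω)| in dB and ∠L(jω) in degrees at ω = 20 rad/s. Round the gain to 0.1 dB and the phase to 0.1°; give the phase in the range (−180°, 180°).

86.5 dB, -87.9°

At s = jω = j20:
zero (s+548): 548 + j20 → |·| = √(548²+20²) = √300704 ≈ 548.36, ∠ = arctan(20/548) ≈ 2.09°
quadratic: (j20)² + 5.2·j20 + 400 = 0 + j104 → |·| ≈ 104, ∠ ≈ 90.00°
|L| = 4000 · 548.36 / 104 ≈ 21091
Gain = 20 log₁₀(21091) ≈ 86.48 dB
∠L = 2.09° − 90.00° = -87.91°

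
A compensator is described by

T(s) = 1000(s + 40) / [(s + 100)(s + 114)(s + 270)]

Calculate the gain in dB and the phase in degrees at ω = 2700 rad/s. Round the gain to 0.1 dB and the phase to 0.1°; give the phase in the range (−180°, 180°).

At s = jω = j2700:
zero (s+40): 40 + j2700 → |·| = √(40²+2700²) = √7291600 ≈ 2700.3, ∠ = arctan(2700/40) ≈ 89.15°
pole (s+100): 100 + j2700 → |·| = √(100²+2700²) = √7300000 ≈ 2701.9, ∠ = arctan(2700/100) ≈ 87.88°
pole (s+114): 114 + j2700 → |·| = √(114²+2700²) = √7302996 ≈ 2702.4, ∠ = arctan(2700/114) ≈ 87.58°
pole (s+270): 270 + j2700 → |·| = √(270²+2700²) = √7362900 ≈ 2713.5, ∠ = arctan(2700/270) ≈ 84.29°
|T| = 1000 · 2700.3 / 1.9813e+10 ≈ 0.00013629
Gain = 20 log₁₀(0.00013629) ≈ -77.31 dB
∠T = 89.15° − 259.75° = -170.60°

-77.3 dB, -170.6°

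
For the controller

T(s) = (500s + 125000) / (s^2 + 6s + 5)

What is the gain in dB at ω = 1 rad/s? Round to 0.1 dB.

84.8 dB

Substitute s = j1:
Numerator: 500(j1) + 125000 = 125000 + j500
Denominator: (j1)^2 + 6(j1) + 5 = 4 + j6
|N| = √(125000² + 500²) ≈ 1.25e+05, ∠N ≈ 0.23°
|D| = √(4² + 6²) ≈ 7.2111, ∠D ≈ 56.31°
|T| = 1.25e+05 / 7.2111 ≈ 17334
Gain = 20 log₁₀(17334) ≈ 84.78 dB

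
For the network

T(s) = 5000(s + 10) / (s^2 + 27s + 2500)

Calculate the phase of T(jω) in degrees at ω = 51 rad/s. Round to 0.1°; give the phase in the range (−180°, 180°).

At s = jω = j51:
zero (s+10): 10 + j51 → |·| = √(10²+51²) = √2701 ≈ 51.971, ∠ = arctan(51/10) ≈ 78.91°
quadratic: (j51)² + 27·j51 + 2500 = -101 + j1377 → |·| ≈ 1380.7, ∠ ≈ 94.20°
∠T = 78.91° − 94.20° = -15.29°

-15.3°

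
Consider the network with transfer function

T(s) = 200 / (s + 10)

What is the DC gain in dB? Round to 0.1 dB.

26.0 dB

T(0) = 200 / 10 = 20
20 log₁₀(20) ≈ 26.02 dB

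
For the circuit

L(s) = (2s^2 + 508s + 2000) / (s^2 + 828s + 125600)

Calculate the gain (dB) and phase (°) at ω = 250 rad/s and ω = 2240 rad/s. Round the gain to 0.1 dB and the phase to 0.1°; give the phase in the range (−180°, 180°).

Substitute s = j250:
Numerator: 2(j250)^2 + 508(j250) + 2000 = -123000 + j127000
Denominator: (j250)^2 + 828(j250) + 125600 = 63100 + j207000
|N| = √(123000² + 127000²) ≈ 1.768e+05, ∠N ≈ 134.08°
|D| = √(63100² + 207000²) ≈ 2.164e+05, ∠D ≈ 73.05°
|L| = 1.768e+05 / 2.164e+05 ≈ 0.81701
Gain = 20 log₁₀(0.81701) ≈ -1.76 dB
∠L = 134.08° − 73.05° = 61.03°

Substitute s = j2240:
Numerator: 2(j2240)^2 + 508(j2240) + 2000 = -10033200 + j1137920
Denominator: (j2240)^2 + 828(j2240) + 125600 = -4892000 + j1854720
|N| = √(10033200² + 1137920²) ≈ 1.0098e+07, ∠N ≈ 173.53°
|D| = √(4892000² + 1854720²) ≈ 5.2318e+06, ∠D ≈ 159.24°
|L| = 1.0098e+07 / 5.2318e+06 ≈ 1.9301
Gain = 20 log₁₀(1.9301) ≈ 5.71 dB
∠L = 173.53° − 159.24° = 14.29°

ω = 250: -1.8 dB, 61.0°; ω = 2240: 5.7 dB, 14.3°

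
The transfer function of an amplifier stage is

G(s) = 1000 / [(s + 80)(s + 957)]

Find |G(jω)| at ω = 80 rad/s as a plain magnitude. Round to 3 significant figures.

At s = jω = j80:
pole (s+80): 80 + j80 → |·| = √(80²+80²) = √12800 ≈ 113.14, ∠ = arctan(80/80) ≈ 45.00°
pole (s+957): 957 + j80 → |·| = √(957²+80²) = √922249 ≈ 960.34, ∠ = arctan(80/957) ≈ 4.78°
|G| = 1000 / 1.0865e+05 ≈ 0.0092039

0.00920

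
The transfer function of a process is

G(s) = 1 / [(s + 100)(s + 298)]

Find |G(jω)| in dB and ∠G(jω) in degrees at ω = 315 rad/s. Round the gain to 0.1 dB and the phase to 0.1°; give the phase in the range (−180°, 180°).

-103.1 dB, -119.0°

At s = jω = j315:
pole (s+100): 100 + j315 → |·| = √(100²+315²) = √109225 ≈ 330.49, ∠ = arctan(315/100) ≈ 72.39°
pole (s+298): 298 + j315 → |·| = √(298²+315²) = √188029 ≈ 433.62, ∠ = arctan(315/298) ≈ 46.59°
|G| = 1 / 1.4331e+05 ≈ 6.9779e-06
Gain = 20 log₁₀(6.9779e-06) ≈ -103.13 dB
∠G = 0.00° − 118.98° = -118.98°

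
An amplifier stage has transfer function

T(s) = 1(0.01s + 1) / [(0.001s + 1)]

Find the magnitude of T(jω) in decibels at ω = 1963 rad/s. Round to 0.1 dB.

19.0 dB

At ω = 1963 rad/s:
zero (1 + j1963·0.01) = 1 + j19.63 → |·| ≈ 19.655, ∠ ≈ 87.08°
pole (1 + j1963·0.001) = 1 + j1.963 → |·| ≈ 2.203, ∠ ≈ 63.00°
|T| = 1 · 19.655 / (2.203) ≈ 8.9219
Gain = 20 log₁₀(8.9219) ≈ 19.01 dB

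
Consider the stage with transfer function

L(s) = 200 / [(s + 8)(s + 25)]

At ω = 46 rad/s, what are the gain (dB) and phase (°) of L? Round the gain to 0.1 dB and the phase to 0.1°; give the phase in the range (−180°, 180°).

At s = jω = j46:
pole (s+8): 8 + j46 → |·| = √(8²+46²) = √2180 ≈ 46.69, ∠ = arctan(46/8) ≈ 80.13°
pole (s+25): 25 + j46 → |·| = √(25²+46²) = √2741 ≈ 52.355, ∠ = arctan(46/25) ≈ 61.48°
|L| = 200 / 2444.5 ≈ 0.081816
Gain = 20 log₁₀(0.081816) ≈ -21.74 dB
∠L = 0.00° − 141.61° = -141.61°

-21.7 dB, -141.6°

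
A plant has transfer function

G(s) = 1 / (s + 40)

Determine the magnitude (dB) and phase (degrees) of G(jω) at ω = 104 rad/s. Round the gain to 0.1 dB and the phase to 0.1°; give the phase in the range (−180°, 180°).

At s = jω = j104:
pole (s+40): 40 + j104 → |·| = √(40²+104²) = √12416 ≈ 111.43, ∠ = arctan(104/40) ≈ 68.96°
|G| = 1 / 111.43 ≈ 0.0089742
Gain = 20 log₁₀(0.0089742) ≈ -40.94 dB
∠G = 0.00° − 68.96° = -68.96°

-40.9 dB, -69.0°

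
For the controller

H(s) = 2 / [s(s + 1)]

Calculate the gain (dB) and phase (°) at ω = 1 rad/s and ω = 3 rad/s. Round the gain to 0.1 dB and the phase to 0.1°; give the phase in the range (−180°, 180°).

At s = jω = j1:
pole (s+1): 1 + j1 → |·| = √(1²+1²) = √2 ≈ 1.4142, ∠ = arctan(1/1) ≈ 45.00°
pole at origin: |s| = 1, ∠ = 90.00° (in denominator)
|H| = 2 / 1.4142 ≈ 1.4142
Gain = 20 log₁₀(1.4142) ≈ 3.01 dB
∠H = 0.00° − 135.00° = -135.00°

At s = jω = j3:
pole (s+1): 1 + j3 → |·| = √(1²+3²) = √10 ≈ 3.1623, ∠ = arctan(3/1) ≈ 71.57°
pole at origin: |s| = 3, ∠ = 90.00° (in denominator)
|H| = 2 / 9.4869 ≈ 0.21082
Gain = 20 log₁₀(0.21082) ≈ -13.52 dB
∠H = 0.00° − 161.57° = -161.57°

ω = 1: 3.0 dB, -135.0°; ω = 3: -13.5 dB, -161.6°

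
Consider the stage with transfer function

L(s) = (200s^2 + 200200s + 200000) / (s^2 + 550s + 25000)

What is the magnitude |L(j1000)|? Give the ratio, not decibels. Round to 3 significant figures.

253

Substitute s = j1000:
Numerator: 200(j1000)^2 + 200200(j1000) + 200000 = -199800000 + j200200000
Denominator: (j1000)^2 + 550(j1000) + 25000 = -975000 + j550000
|N| = √(199800000² + 200200000²) ≈ 2.8284e+08, ∠N ≈ 134.94°
|D| = √(975000² + 550000²) ≈ 1.1194e+06, ∠D ≈ 150.57°
|L| = 2.8284e+08 / 1.1194e+06 ≈ 252.67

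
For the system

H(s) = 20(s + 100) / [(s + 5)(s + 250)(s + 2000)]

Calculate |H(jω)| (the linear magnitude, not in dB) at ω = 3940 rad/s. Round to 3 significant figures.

1.15e-06

At s = jω = j3940:
zero (s+100): 100 + j3940 → |·| = √(100²+3940²) = √15533600 ≈ 3941.3, ∠ = arctan(3940/100) ≈ 88.55°
pole (s+5): 5 + j3940 → |·| = √(5²+3940²) = √15523625 ≈ 3940, ∠ = arctan(3940/5) ≈ 89.93°
pole (s+250): 250 + j3940 → |·| = √(250²+3940²) = √15586100 ≈ 3947.9, ∠ = arctan(3940/250) ≈ 86.37°
pole (s+2000): 2000 + j3940 → |·| = √(2000²+3940²) = √19523600 ≈ 4418.6, ∠ = arctan(3940/2000) ≈ 63.09°
|H| = 20 · 3941.3 / 6.873e+10 ≈ 1.1469e-06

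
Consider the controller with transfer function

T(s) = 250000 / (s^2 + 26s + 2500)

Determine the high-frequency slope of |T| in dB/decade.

Each pole contributes −20 dB/decade at high frequency; each zero contributes +20 dB/decade.
Net: 0 zero(s) − 2 pole(s) → -40 dB/decade.

-40 dB/decade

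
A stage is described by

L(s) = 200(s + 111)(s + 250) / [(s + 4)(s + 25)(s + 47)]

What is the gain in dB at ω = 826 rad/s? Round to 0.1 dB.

-11.9 dB

At s = jω = j826:
zero (s+111): 111 + j826 → |·| = √(111²+826²) = √694597 ≈ 833.42, ∠ = arctan(826/111) ≈ 82.35°
zero (s+250): 250 + j826 → |·| = √(250²+826²) = √744776 ≈ 863, ∠ = arctan(826/250) ≈ 73.16°
pole (s+4): 4 + j826 → |·| = √(4²+826²) = √682292 ≈ 826.01, ∠ = arctan(826/4) ≈ 89.72°
pole (s+25): 25 + j826 → |·| = √(25²+826²) = √682901 ≈ 826.38, ∠ = arctan(826/25) ≈ 88.27°
pole (s+47): 47 + j826 → |·| = √(47²+826²) = √684485 ≈ 827.34, ∠ = arctan(826/47) ≈ 86.74°
|L| = 200 · 7.1924e+05 / 5.6474e+08 ≈ 0.25472
Gain = 20 log₁₀(0.25472) ≈ -11.88 dB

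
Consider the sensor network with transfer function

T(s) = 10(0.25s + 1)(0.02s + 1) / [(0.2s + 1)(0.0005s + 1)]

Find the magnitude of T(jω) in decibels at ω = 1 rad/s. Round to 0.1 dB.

At ω = 1 rad/s:
zero (1 + j1·0.25) = 1 + j0.25 → |·| ≈ 1.0308, ∠ ≈ 14.04°
zero (1 + j1·0.02) = 1 + j0.02 → |·| ≈ 1.0002, ∠ ≈ 1.15°
pole (1 + j1·0.2) = 1 + j0.2 → |·| ≈ 1.0198, ∠ ≈ 11.31°
pole (1 + j1·0.0005) = 1 + j0.0005 → |·| ≈ 1, ∠ ≈ 0.03°
|T| = 10 · 1.0308 · 1.0002 / (1.0198 · 1) ≈ 10.11
Gain = 20 log₁₀(10.11) ≈ 20.10 dB

20.1 dB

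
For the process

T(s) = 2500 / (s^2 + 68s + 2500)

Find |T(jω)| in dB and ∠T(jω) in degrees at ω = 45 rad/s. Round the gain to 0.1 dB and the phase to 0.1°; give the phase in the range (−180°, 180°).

-1.9 dB, -81.2°

At s = jω = j45:
quadratic: (j45)² + 68·j45 + 2500 = 475 + j3060 → |·| ≈ 3096.6, ∠ ≈ 81.18°
|T| = 2500 / 3096.6 ≈ 0.80734
Gain = 20 log₁₀(0.80734) ≈ -1.86 dB
∠T = 0.00° − 81.18° = -81.18°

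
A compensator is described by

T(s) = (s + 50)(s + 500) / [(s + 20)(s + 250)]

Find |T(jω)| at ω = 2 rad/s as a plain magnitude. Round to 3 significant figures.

4.98

At s = jω = j2:
zero (s+50): 50 + j2 → |·| = √(50²+2²) = √2504 ≈ 50.04, ∠ = arctan(2/50) ≈ 2.29°
zero (s+500): 500 + j2 → |·| = √(500²+2²) = √250004 ≈ 500, ∠ = arctan(2/500) ≈ 0.23°
pole (s+20): 20 + j2 → |·| = √(20²+2²) = √404 ≈ 20.1, ∠ = arctan(2/20) ≈ 5.71°
pole (s+250): 250 + j2 → |·| = √(250²+2²) = √62504 ≈ 250.01, ∠ = arctan(2/250) ≈ 0.46°
|T| = 1 · 25020 / 5025.2 ≈ 4.9789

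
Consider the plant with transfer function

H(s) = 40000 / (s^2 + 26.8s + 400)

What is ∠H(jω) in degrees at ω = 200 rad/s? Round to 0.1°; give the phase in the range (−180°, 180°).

-172.3°

At s = jω = j200:
quadratic: (j200)² + 26.8·j200 + 400 = -39600 + j5360 → |·| ≈ 39961, ∠ ≈ 172.29°
∠H = 0.00° − 172.29° = -172.29°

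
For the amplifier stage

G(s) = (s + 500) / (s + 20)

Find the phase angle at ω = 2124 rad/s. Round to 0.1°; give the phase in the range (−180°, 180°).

At s = jω = j2124:
zero (s+500): 500 + j2124 → |·| = √(500²+2124²) = √4761376 ≈ 2182.1, ∠ = arctan(2124/500) ≈ 76.75°
pole (s+20): 20 + j2124 → |·| = √(20²+2124²) = √4511776 ≈ 2124.1, ∠ = arctan(2124/20) ≈ 89.46°
∠G = 76.75° − 89.46° = -12.71°

-12.7°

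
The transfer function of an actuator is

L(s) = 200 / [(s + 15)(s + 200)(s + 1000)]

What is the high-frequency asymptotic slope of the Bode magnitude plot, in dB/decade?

Each pole contributes −20 dB/decade at high frequency; each zero contributes +20 dB/decade.
Net: 0 zero(s) − 3 pole(s) → -60 dB/decade.

-60 dB/decade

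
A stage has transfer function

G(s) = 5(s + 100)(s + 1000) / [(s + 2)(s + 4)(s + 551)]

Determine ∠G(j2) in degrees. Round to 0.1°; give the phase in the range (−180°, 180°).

At s = jω = j2:
zero (s+100): 100 + j2 → |·| = √(100²+2²) = √10004 ≈ 100.02, ∠ = arctan(2/100) ≈ 1.15°
zero (s+1000): 1000 + j2 → |·| = √(1000²+2²) = √1000004 ≈ 1000, ∠ = arctan(2/1000) ≈ 0.11°
pole (s+2): 2 + j2 → |·| = √(2²+2²) = √8 ≈ 2.8284, ∠ = arctan(2/2) ≈ 45.00°
pole (s+4): 4 + j2 → |·| = √(4²+2²) = √20 ≈ 4.4721, ∠ = arctan(2/4) ≈ 26.57°
pole (s+551): 551 + j2 → |·| = √(551²+2²) = √303605 ≈ 551, ∠ = arctan(2/551) ≈ 0.21°
∠G = 1.26° − 71.78° = -70.52°

-70.5°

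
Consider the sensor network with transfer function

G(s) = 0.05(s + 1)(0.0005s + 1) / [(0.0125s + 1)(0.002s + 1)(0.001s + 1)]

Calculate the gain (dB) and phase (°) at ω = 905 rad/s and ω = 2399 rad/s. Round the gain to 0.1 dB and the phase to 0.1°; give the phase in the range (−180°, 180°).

At ω = 905 rad/s:
zero (1 + j905·1) = 1 + j905 → |·| ≈ 905, ∠ ≈ 89.94°
zero (1 + j905·0.0005) = 1 + j0.4525 → |·| ≈ 1.0976, ∠ ≈ 24.35°
pole (1 + j905·0.0125) = 1 + j11.3125 → |·| ≈ 11.357, ∠ ≈ 84.95°
pole (1 + j905·0.002) = 1 + j1.81 → |·| ≈ 2.0679, ∠ ≈ 61.08°
pole (1 + j905·0.001) = 1 + j0.905 → |·| ≈ 1.3487, ∠ ≈ 42.15°
|G| = 0.05 · 905 · 1.0976 / (11.357 · 2.0679 · 1.3487) ≈ 1.568
Gain = 20 log₁₀(1.568) ≈ 3.91 dB
∠G = (89.94° + 24.35°) − (84.95° + 61.08° + 42.15°) = -73.89°

At ω = 2399 rad/s:
zero (1 + j2399·1) = 1 + j2399 → |·| ≈ 2399, ∠ ≈ 89.98°
zero (1 + j2399·0.0005) = 1 + j1.1995 → |·| ≈ 1.5617, ∠ ≈ 50.18°
pole (1 + j2399·0.0125) = 1 + j29.9875 → |·| ≈ 30.004, ∠ ≈ 88.09°
pole (1 + j2399·0.002) = 1 + j4.798 → |·| ≈ 4.9011, ∠ ≈ 78.23°
pole (1 + j2399·0.001) = 1 + j2.399 → |·| ≈ 2.5991, ∠ ≈ 67.37°
|G| = 0.05 · 2399 · 1.5617 / (30.004 · 4.9011 · 2.5991) ≈ 0.49012
Gain = 20 log₁₀(0.49012) ≈ -6.19 dB
∠G = (89.98° + 50.18°) − (88.09° + 78.23° + 67.37°) = -93.53°

ω = 905: 3.9 dB, -73.9°; ω = 2399: -6.2 dB, -93.5°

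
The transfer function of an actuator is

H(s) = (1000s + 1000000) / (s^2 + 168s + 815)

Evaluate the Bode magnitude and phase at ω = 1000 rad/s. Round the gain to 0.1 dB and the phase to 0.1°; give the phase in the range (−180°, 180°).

2.9 dB, -125.5°

Substitute s = j1000:
Numerator: 1000(j1000) + 1000000 = 1000000 + j1000000
Denominator: (j1000)^2 + 168(j1000) + 815 = -999185 + j168000
|N| = √(1000000² + 1000000²) ≈ 1.4142e+06, ∠N ≈ 45.00°
|D| = √(999185² + 168000²) ≈ 1.0132e+06, ∠D ≈ 170.46°
|H| = 1.4142e+06 / 1.0132e+06 ≈ 1.3958
Gain = 20 log₁₀(1.3958) ≈ 2.90 dB
∠H = 45.00° − 170.46° = -125.46°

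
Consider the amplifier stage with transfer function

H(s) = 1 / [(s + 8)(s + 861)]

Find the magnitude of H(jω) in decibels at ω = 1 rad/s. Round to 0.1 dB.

At s = jω = j1:
pole (s+8): 8 + j1 → |·| = √(8²+1²) = √65 ≈ 8.0623, ∠ = arctan(1/8) ≈ 7.13°
pole (s+861): 861 + j1 → |·| = √(861²+1²) = √741322 ≈ 861, ∠ = arctan(1/861) ≈ 0.07°
|H| = 1 / 6941.6 ≈ 0.00014406
Gain = 20 log₁₀(0.00014406) ≈ -76.83 dB

-76.8 dB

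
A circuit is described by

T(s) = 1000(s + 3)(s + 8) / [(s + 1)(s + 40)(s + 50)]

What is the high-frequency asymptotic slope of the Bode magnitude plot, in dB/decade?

Each pole contributes −20 dB/decade at high frequency; each zero contributes +20 dB/decade.
Net: 2 zero(s) − 3 pole(s) → -20 dB/decade.

-20 dB/decade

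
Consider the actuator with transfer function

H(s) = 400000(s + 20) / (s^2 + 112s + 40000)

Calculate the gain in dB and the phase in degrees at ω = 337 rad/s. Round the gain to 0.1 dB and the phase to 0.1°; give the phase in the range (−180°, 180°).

64.3 dB, -66.2°

At s = jω = j337:
zero (s+20): 20 + j337 → |·| = √(20²+337²) = √113969 ≈ 337.59, ∠ = arctan(337/20) ≈ 86.60°
quadratic: (j337)² + 112·j337 + 40000 = -73569 + j37744 → |·| ≈ 82686, ∠ ≈ 152.84°
|H| = 400000 · 337.59 / 82686 ≈ 1633.1
Gain = 20 log₁₀(1633.1) ≈ 64.26 dB
∠H = 86.60° − 152.84° = -66.24°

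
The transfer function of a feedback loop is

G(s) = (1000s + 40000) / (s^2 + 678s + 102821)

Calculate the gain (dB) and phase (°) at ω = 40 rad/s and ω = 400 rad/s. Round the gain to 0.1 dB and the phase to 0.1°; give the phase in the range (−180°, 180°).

ω = 40: -5.4 dB, 30.0°; ω = 400: 3.2 dB, -17.6°

Substitute s = j40:
Numerator: 1000(j40) + 40000 = 40000 + j40000
Denominator: (j40)^2 + 678(j40) + 102821 = 101221 + j27120
|N| = √(40000² + 40000²) ≈ 56569, ∠N ≈ 45.00°
|D| = √(101221² + 27120²) ≈ 1.0479e+05, ∠D ≈ 15.00°
|G| = 56569 / 1.0479e+05 ≈ 0.53983
Gain = 20 log₁₀(0.53983) ≈ -5.35 dB
∠G = 45.00° − 15.00° = 30.00°

Substitute s = j400:
Numerator: 1000(j400) + 40000 = 40000 + j400000
Denominator: (j400)^2 + 678(j400) + 102821 = -57179 + j271200
|N| = √(40000² + 400000²) ≈ 4.02e+05, ∠N ≈ 84.29°
|D| = √(57179² + 271200²) ≈ 2.7716e+05, ∠D ≈ 101.91°
|G| = 4.02e+05 / 2.7716e+05 ≈ 1.4504
Gain = 20 log₁₀(1.4504) ≈ 3.23 dB
∠G = 84.29° − 101.91° = -17.62°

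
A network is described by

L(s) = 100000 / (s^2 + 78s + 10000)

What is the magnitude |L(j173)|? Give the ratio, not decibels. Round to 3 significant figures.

4.15

At s = jω = j173:
quadratic: (j173)² + 78·j173 + 10000 = -19929 + j13494 → |·| ≈ 24068, ∠ ≈ 145.90°
|L| = 100000 / 24068 ≈ 4.1549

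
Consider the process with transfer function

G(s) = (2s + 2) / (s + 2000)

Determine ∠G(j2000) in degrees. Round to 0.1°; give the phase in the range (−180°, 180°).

Substitute s = j2000:
Numerator: 2(j2000) + 2 = 2 + j4000
Denominator: (j2000) + 2000 = 2000 + j2000
|N| = √(2² + 4000²) ≈ 4000, ∠N ≈ 89.97°
|D| = √(2000² + 2000²) ≈ 2828.4, ∠D ≈ 45.00°
∠G = 89.97° − 45.00° = 44.97°

45.0°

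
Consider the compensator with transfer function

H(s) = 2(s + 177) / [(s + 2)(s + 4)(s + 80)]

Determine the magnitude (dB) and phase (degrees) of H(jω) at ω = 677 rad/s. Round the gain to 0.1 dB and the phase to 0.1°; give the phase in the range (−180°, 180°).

-107.0 dB, 172.6°

At s = jω = j677:
zero (s+177): 177 + j677 → |·| = √(177²+677²) = √489658 ≈ 699.76, ∠ = arctan(677/177) ≈ 75.35°
pole (s+2): 2 + j677 → |·| = √(2²+677²) = √458333 ≈ 677, ∠ = arctan(677/2) ≈ 89.83°
pole (s+4): 4 + j677 → |·| = √(4²+677²) = √458345 ≈ 677.01, ∠ = arctan(677/4) ≈ 89.66°
pole (s+80): 80 + j677 → |·| = √(80²+677²) = √464729 ≈ 681.71, ∠ = arctan(677/80) ≈ 83.26°
|H| = 2 · 699.76 / 3.1245e+08 ≈ 4.4792e-06
Gain = 20 log₁₀(4.4792e-06) ≈ -106.98 dB
∠H = 75.35° − 262.75° = -187.40° ≡ 172.60° (principal value)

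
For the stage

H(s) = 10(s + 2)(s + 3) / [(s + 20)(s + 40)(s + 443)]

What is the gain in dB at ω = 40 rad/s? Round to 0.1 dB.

-36.9 dB

At s = jω = j40:
zero (s+2): 2 + j40 → |·| = √(2²+40²) = √1604 ≈ 40.05, ∠ = arctan(40/2) ≈ 87.14°
zero (s+3): 3 + j40 → |·| = √(3²+40²) = √1609 ≈ 40.112, ∠ = arctan(40/3) ≈ 85.71°
pole (s+20): 20 + j40 → |·| = √(20²+40²) = √2000 ≈ 44.721, ∠ = arctan(40/20) ≈ 63.43°
pole (s+40): 40 + j40 → |·| = √(40²+40²) = √3200 ≈ 56.569, ∠ = arctan(40/40) ≈ 45.00°
pole (s+443): 443 + j40 → |·| = √(443²+40²) = √197849 ≈ 444.8, ∠ = arctan(40/443) ≈ 5.16°
|H| = 10 · 1606.5 / 1.1253e+06 ≈ 0.014276
Gain = 20 log₁₀(0.014276) ≈ -36.91 dB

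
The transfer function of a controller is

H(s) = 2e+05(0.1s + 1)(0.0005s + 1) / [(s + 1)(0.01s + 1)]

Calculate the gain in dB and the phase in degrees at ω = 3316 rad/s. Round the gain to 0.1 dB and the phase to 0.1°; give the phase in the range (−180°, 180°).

At ω = 3316 rad/s:
zero (1 + j3316·0.1) = 1 + j331.6 → |·| ≈ 331.6, ∠ ≈ 89.83°
zero (1 + j3316·0.0005) = 1 + j1.658 → |·| ≈ 1.9362, ∠ ≈ 58.90°
pole (1 + j3316·1) = 1 + j3316 → |·| ≈ 3316, ∠ ≈ 89.98°
pole (1 + j3316·0.01) = 1 + j33.16 → |·| ≈ 33.175, ∠ ≈ 88.27°
|H| = 2e+05 · 331.6 · 1.9362 / (3316 · 33.175) ≈ 1167.3
Gain = 20 log₁₀(1167.3) ≈ 61.34 dB
∠H = (89.83° + 58.90°) − (89.98° + 88.27°) = -29.52°

61.3 dB, -29.5°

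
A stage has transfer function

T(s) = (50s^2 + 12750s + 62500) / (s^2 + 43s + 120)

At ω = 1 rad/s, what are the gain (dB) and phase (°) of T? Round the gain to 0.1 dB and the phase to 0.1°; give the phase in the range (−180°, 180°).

54.0 dB, -8.3°

Substitute s = j1:
Numerator: 50(j1)^2 + 12750(j1) + 62500 = 62450 + j12750
Denominator: (j1)^2 + 43(j1) + 120 = 119 + j43
|N| = √(62450² + 12750²) ≈ 63738, ∠N ≈ 11.54°
|D| = √(119² + 43²) ≈ 126.53, ∠D ≈ 19.87°
|T| = 63738 / 126.53 ≈ 503.74
Gain = 20 log₁₀(503.74) ≈ 54.04 dB
∠T = 11.54° − 19.87° = -8.33°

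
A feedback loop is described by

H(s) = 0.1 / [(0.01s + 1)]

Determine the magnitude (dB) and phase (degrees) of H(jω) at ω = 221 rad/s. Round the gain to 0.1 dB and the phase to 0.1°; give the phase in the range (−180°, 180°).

-27.7 dB, -65.7°

At ω = 221 rad/s:
pole (1 + j221·0.01) = 1 + j2.21 → |·| ≈ 2.4257, ∠ ≈ 65.65°
|H| = 0.1 · 1 / (2.4257) ≈ 0.041225
Gain = 20 log₁₀(0.041225) ≈ -27.70 dB
∠H = (0°) − (65.65°) = -65.65°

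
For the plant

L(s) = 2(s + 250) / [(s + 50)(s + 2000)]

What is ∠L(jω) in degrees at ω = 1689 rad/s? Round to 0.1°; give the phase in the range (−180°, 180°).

At s = jω = j1689:
zero (s+250): 250 + j1689 → |·| = √(250²+1689²) = √2915221 ≈ 1707.4, ∠ = arctan(1689/250) ≈ 81.58°
pole (s+50): 50 + j1689 → |·| = √(50²+1689²) = √2855221 ≈ 1689.7, ∠ = arctan(1689/50) ≈ 88.30°
pole (s+2000): 2000 + j1689 → |·| = √(2000²+1689²) = √6852721 ≈ 2617.8, ∠ = arctan(1689/2000) ≈ 40.18°
∠L = 81.58° − 128.48° = -46.90°

-46.9°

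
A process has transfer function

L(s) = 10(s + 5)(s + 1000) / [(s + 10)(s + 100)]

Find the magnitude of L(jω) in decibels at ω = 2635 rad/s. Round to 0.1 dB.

At s = jω = j2635:
zero (s+5): 5 + j2635 → |·| = √(5²+2635²) = √6943250 ≈ 2635, ∠ = arctan(2635/5) ≈ 89.89°
zero (s+1000): 1000 + j2635 → |·| = √(1000²+2635²) = √7943225 ≈ 2818.4, ∠ = arctan(2635/1000) ≈ 69.22°
pole (s+10): 10 + j2635 → |·| = √(10²+2635²) = √6943325 ≈ 2635, ∠ = arctan(2635/10) ≈ 89.78°
pole (s+100): 100 + j2635 → |·| = √(100²+2635²) = √6953225 ≈ 2636.9, ∠ = arctan(2635/100) ≈ 87.83°
|L| = 10 · 7.4265e+06 / 6.9482e+06 ≈ 10.688
Gain = 20 log₁₀(10.688) ≈ 20.58 dB

20.6 dB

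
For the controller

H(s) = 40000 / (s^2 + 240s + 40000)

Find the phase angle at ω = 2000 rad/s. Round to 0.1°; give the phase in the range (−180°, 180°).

-173.1°

At s = jω = j2000:
quadratic: (j2000)² + 240·j2000 + 40000 = -3960000 + j480000 → |·| ≈ 3.989e+06, ∠ ≈ 173.09°
∠H = 0.00° − 173.09° = -173.09°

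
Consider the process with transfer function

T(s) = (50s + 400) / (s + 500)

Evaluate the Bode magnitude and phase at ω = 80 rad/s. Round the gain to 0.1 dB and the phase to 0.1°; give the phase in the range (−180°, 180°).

18.0 dB, 75.2°

Substitute s = j80:
Numerator: 50(j80) + 400 = 400 + j4000
Denominator: (j80) + 500 = 500 + j80
|N| = √(400² + 4000²) ≈ 4020, ∠N ≈ 84.29°
|D| = √(500² + 80²) ≈ 506.36, ∠D ≈ 9.09°
|T| = 4020 / 506.36 ≈ 7.939
Gain = 20 log₁₀(7.939) ≈ 18.00 dB
∠T = 84.29° − 9.09° = 75.20°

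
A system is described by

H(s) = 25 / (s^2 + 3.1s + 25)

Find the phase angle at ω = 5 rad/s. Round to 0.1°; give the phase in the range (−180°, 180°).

-90.0°

At s = jω = j5:
quadratic: (j5)² + 3.1·j5 + 25 = 0 + j15.5 → |·| ≈ 15.5, ∠ ≈ 90.00°
∠H = 0.00° − 90.00° = -90.00°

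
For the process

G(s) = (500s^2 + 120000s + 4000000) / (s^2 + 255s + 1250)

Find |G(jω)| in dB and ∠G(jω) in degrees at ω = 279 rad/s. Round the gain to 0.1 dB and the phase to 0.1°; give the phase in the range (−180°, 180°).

Substitute s = j279:
Numerator: 500(j279)^2 + 120000(j279) + 4000000 = -34920500 + j33480000
Denominator: (j279)^2 + 255(j279) + 1250 = -76591 + j71145
|N| = √(34920500² + 33480000²) ≈ 4.8377e+07, ∠N ≈ 136.21°
|D| = √(76591² + 71145²) ≈ 1.0454e+05, ∠D ≈ 137.11°
|G| = 4.8377e+07 / 1.0454e+05 ≈ 462.76
Gain = 20 log₁₀(462.76) ≈ 53.31 dB
∠G = 136.21° − 137.11° = -0.90°

53.3 dB, -0.9°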